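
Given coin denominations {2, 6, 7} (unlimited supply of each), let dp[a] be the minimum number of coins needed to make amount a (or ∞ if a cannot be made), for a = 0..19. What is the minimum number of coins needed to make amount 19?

 a  0  1  2  3  4  5  6  7  8  9 10 11 12 13 14 15 16 17 18 19
dp  0  -  1  -  2  -  1  1  2  2  3  3  2  2  2  3  3  4  3  3
(- denotes ∞ / unreachable)

3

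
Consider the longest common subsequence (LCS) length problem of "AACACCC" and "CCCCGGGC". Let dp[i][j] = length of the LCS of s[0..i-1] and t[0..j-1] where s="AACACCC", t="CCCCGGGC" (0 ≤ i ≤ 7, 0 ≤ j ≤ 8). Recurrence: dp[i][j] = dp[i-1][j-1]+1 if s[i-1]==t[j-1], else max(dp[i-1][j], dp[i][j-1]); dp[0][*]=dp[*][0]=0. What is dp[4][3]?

1

   ''  C  C  C  C  G  G  G  C
''  0  0  0  0  0  0  0  0  0
 A  0  0  0  0  0  0  0  0  0
 A  0  0  0  0  0  0  0  0  0
 C  0  1  1  1  1  1  1  1  1
 A  0  1  1  1  1  1  1  1  1
 C  0  1  2  2  2  2  2  2  2
 C  0  1  2  3  3  3  3  3  3
 C  0  1  2  3  4  4  4  4  4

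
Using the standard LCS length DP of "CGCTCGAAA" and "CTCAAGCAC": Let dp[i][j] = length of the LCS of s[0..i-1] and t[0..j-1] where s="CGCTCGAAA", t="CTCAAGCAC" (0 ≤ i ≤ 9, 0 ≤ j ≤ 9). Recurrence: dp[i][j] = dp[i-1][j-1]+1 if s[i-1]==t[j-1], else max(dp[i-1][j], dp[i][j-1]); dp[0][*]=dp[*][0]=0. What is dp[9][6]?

5

   ''  C  T  C  A  A  G  C  A  C
''  0  0  0  0  0  0  0  0  0  0
 C  0  1  1  1  1  1  1  1  1  1
 G  0  1  1  1  1  1  2  2  2  2
 C  0  1  1  2  2  2  2  3  3  3
 T  0  1  2  2  2  2  2  3  3  3
 C  0  1  2  3  3  3  3  3  3  4
 G  0  1  2  3  3  3  4  4  4  4
 A  0  1  2  3  4  4  4  4  5  5
 A  0  1  2  3  4  5  5  5  5  5
 A  0  1  2  3  4  5  5  5  6  6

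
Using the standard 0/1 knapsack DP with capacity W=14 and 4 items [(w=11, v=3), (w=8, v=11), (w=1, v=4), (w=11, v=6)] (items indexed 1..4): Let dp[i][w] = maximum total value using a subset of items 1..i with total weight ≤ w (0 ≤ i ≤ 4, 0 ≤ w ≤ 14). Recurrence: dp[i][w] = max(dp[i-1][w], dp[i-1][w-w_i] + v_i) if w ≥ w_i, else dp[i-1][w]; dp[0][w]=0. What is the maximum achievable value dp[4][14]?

i\w   0   1   2   3   4   5   6   7   8   9  10  11  12  13  14
  0   0   0   0   0   0   0   0   0   0   0   0   0   0   0   0
  1   0   0   0   0   0   0   0   0   0   0   0   3   3   3   3
  2   0   0   0   0   0   0   0   0  11  11  11  11  11  11  11
  3   0   4   4   4   4   4   4   4  11  15  15  15  15  15  15
  4   0   4   4   4   4   4   4   4  11  15  15  15  15  15  15

15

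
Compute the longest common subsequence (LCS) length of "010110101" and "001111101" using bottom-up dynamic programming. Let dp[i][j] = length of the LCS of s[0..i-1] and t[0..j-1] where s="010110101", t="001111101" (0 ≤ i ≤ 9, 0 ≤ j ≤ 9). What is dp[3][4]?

   ''  0  0  1  1  1  1  1  0  1
''  0  0  0  0  0  0  0  0  0  0
 0  0  1  1  1  1  1  1  1  1  1
 1  0  1  1  2  2  2  2  2  2  2
 0  0  1  2  2  2  2  2  2  3  3
 1  0  1  2  3  3  3  3  3  3  4
 1  0  1  2  3  4  4  4  4  4  4
 0  0  1  2  3  4  4  4  4  5  5
 1  0  1  2  3  4  5  5  5  5  6
 0  0  1  2  3  4  5  5  5  6  6
 1  0  1  2  3  4  5  6  6  6  7

2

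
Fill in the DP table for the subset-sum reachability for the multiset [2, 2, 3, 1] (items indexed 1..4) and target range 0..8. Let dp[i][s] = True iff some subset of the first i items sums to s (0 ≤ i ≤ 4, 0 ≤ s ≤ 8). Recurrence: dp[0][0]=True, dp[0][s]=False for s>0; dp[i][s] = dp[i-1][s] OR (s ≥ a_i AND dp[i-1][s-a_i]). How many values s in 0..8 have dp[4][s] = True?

i\s   0   1   2   3   4   5   6   7   8
  0   T   F   F   F   F   F   F   F   F
  1   T   F   T   F   F   F   F   F   F
  2   T   F   T   F   T   F   F   F   F
  3   T   F   T   T   T   T   F   T   F
  4   T   T   T   T   T   T   T   T   T

9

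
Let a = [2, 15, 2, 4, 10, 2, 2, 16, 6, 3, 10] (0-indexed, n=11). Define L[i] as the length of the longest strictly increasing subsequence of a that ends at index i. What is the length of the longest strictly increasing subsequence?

   i    0    1    2    3    4    5    6    7    8    9   10
a[i]    2   15    2    4   10    2    2   16    6    3   10
L[i]    1    2    1    2    3    1    1    4    3    2    4

4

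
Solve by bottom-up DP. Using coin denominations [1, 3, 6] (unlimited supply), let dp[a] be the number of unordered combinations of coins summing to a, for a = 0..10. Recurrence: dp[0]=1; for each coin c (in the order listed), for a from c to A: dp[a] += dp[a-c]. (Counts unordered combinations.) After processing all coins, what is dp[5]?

2

after  coin     0     1     2     3     4     5     6     7     8     9    10
          1     1     1     1     1     1     1     1     1     1     1     1
          3     1     1     1     2     2     2     3     3     3     4     4
          6     1     1     1     2     2     2     4     4     4     6     6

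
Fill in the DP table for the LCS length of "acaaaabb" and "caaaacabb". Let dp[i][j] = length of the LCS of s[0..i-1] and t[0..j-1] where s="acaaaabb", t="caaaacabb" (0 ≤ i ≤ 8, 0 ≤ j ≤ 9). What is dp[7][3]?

   ''  c  a  a  a  a  c  a  b  b
''  0  0  0  0  0  0  0  0  0  0
 a  0  0  1  1  1  1  1  1  1  1
 c  0  1  1  1  1  1  2  2  2  2
 a  0  1  2  2  2  2  2  3  3  3
 a  0  1  2  3  3  3  3  3  3  3
 a  0  1  2  3  4  4  4  4  4  4
 a  0  1  2  3  4  5  5  5  5  5
 b  0  1  2  3  4  5  5  5  6  6
 b  0  1  2  3  4  5  5  5  6  7

3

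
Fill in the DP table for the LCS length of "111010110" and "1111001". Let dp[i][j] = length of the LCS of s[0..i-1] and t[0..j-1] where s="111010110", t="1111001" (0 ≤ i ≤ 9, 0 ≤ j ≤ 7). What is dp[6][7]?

   ''  1  1  1  1  0  0  1
''  0  0  0  0  0  0  0  0
 1  0  1  1  1  1  1  1  1
 1  0  1  2  2  2  2  2  2
 1  0  1  2  3  3  3  3  3
 0  0  1  2  3  3  4  4  4
 1  0  1  2  3  4  4  4  5
 0  0  1  2  3  4  5  5  5
 1  0  1  2  3  4  5  5  6
 1  0  1  2  3  4  5  5  6
 0  0  1  2  3  4  5  6  6

5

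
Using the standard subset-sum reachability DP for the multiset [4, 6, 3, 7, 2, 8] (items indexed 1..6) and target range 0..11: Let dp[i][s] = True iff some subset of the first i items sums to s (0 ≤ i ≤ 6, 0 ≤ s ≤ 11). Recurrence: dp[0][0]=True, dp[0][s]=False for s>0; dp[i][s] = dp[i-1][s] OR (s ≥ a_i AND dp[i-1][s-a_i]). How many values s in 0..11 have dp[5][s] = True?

i\s   0   1   2   3   4   5   6   7   8   9  10  11
  0   T   F   F   F   F   F   F   F   F   F   F   F
  1   T   F   F   F   T   F   F   F   F   F   F   F
  2   T   F   F   F   T   F   T   F   F   F   T   F
  3   T   F   F   T   T   F   T   T   F   T   T   F
  4   T   F   F   T   T   F   T   T   F   T   T   T
  5   T   F   T   T   T   T   T   T   T   T   T   T
  6   T   F   T   T   T   T   T   T   T   T   T   T

11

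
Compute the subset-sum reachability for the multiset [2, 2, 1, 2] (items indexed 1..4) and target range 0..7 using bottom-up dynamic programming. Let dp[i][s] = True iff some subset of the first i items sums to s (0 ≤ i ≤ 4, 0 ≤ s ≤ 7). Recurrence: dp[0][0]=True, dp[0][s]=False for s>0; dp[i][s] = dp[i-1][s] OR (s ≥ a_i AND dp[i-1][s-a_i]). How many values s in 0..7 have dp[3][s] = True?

6

i\s   0   1   2   3   4   5   6   7
  0   T   F   F   F   F   F   F   F
  1   T   F   T   F   F   F   F   F
  2   T   F   T   F   T   F   F   F
  3   T   T   T   T   T   T   F   F
  4   T   T   T   T   T   T   T   T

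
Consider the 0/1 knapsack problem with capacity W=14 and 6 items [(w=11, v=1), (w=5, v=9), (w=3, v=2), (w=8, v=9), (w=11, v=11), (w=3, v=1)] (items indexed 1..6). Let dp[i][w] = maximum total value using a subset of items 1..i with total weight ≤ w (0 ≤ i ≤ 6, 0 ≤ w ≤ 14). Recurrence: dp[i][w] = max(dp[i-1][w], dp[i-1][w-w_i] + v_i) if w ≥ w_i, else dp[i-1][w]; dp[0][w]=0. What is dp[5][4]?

i\w   0   1   2   3   4   5   6   7   8   9  10  11  12  13  14
  0   0   0   0   0   0   0   0   0   0   0   0   0   0   0   0
  1   0   0   0   0   0   0   0   0   0   0   0   1   1   1   1
  2   0   0   0   0   0   9   9   9   9   9   9   9   9   9   9
  3   0   0   0   2   2   9   9   9  11  11  11  11  11  11  11
  4   0   0   0   2   2   9   9   9  11  11  11  11  11  18  18
  5   0   0   0   2   2   9   9   9  11  11  11  11  11  18  18
  6   0   0   0   2   2   9   9   9  11  11  11  12  12  18  18

2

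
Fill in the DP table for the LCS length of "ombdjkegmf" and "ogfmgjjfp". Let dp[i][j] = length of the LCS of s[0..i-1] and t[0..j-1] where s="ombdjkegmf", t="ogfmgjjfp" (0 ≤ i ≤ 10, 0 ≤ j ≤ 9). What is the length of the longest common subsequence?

4

   ''  o  g  f  m  g  j  j  f  p
''  0  0  0  0  0  0  0  0  0  0
 o  0  1  1  1  1  1  1  1  1  1
 m  0  1  1  1  2  2  2  2  2  2
 b  0  1  1  1  2  2  2  2  2  2
 d  0  1  1  1  2  2  2  2  2  2
 j  0  1  1  1  2  2  3  3  3  3
 k  0  1  1  1  2  2  3  3  3  3
 e  0  1  1  1  2  2  3  3  3  3
 g  0  1  2  2  2  3  3  3  3  3
 m  0  1  2  2  3  3  3  3  3  3
 f  0  1  2  3  3  3  3  3  4  4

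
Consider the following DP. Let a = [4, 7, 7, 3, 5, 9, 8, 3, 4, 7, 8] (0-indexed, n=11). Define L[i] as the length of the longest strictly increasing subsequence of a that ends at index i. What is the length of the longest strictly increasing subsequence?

4

   i    0    1    2    3    4    5    6    7    8    9   10
a[i]    4    7    7    3    5    9    8    3    4    7    8
L[i]    1    2    2    1    2    3    3    1    2    3    4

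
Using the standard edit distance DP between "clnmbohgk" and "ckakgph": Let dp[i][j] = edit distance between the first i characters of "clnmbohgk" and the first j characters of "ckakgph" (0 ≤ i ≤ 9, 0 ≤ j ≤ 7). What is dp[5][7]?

   ''  c  k  a  k  g  p  h
''  0  1  2  3  4  5  6  7
 c  1  0  1  2  3  4  5  6
 l  2  1  1  2  3  4  5  6
 n  3  2  2  2  3  4  5  6
 m  4  3  3  3  3  4  5  6
 b  5  4  4  4  4  4  5  6
 o  6  5  5  5  5  5  5  6
 h  7  6  6  6  6  6  6  5
 g  8  7  7  7  7  6  7  6
 k  9  8  7  8  7  7  7  7

6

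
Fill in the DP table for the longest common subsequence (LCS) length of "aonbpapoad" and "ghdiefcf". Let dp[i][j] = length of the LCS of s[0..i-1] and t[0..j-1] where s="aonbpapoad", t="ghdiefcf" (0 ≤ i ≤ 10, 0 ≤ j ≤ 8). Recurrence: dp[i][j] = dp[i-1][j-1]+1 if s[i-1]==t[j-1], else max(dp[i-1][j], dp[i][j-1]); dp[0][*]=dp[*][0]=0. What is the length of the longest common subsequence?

   ''  g  h  d  i  e  f  c  f
''  0  0  0  0  0  0  0  0  0
 a  0  0  0  0  0  0  0  0  0
 o  0  0  0  0  0  0  0  0  0
 n  0  0  0  0  0  0  0  0  0
 b  0  0  0  0  0  0  0  0  0
 p  0  0  0  0  0  0  0  0  0
 a  0  0  0  0  0  0  0  0  0
 p  0  0  0  0  0  0  0  0  0
 o  0  0  0  0  0  0  0  0  0
 a  0  0  0  0  0  0  0  0  0
 d  0  0  0  1  1  1  1  1  1

1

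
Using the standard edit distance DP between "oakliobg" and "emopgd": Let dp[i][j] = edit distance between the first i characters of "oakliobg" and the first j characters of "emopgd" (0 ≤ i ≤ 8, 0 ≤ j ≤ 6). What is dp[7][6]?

7

   ''  e  m  o  p  g  d
''  0  1  2  3  4  5  6
 o  1  1  2  2  3  4  5
 a  2  2  2  3  3  4  5
 k  3  3  3  3  4  4  5
 l  4  4  4  4  4  5  5
 i  5  5  5  5  5  5  6
 o  6  6  6  5  6  6  6
 b  7  7  7  6  6  7  7
 g  8  8  8  7  7  6  7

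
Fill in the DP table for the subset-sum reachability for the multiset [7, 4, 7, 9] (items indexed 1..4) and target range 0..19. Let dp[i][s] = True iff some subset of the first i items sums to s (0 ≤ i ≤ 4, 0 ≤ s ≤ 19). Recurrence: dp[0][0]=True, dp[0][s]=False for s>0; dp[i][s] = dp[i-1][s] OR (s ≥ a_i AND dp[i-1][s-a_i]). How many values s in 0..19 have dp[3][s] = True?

6

i\s   0   1   2   3   4   5   6   7   8   9  10  11  12  13  14  15  16  17  18  19
  0   T   F   F   F   F   F   F   F   F   F   F   F   F   F   F   F   F   F   F   F
  1   T   F   F   F   F   F   F   T   F   F   F   F   F   F   F   F   F   F   F   F
  2   T   F   F   F   T   F   F   T   F   F   F   T   F   F   F   F   F   F   F   F
  3   T   F   F   F   T   F   F   T   F   F   F   T   F   F   T   F   F   F   T   F
  4   T   F   F   F   T   F   F   T   F   T   F   T   F   T   T   F   T   F   T   F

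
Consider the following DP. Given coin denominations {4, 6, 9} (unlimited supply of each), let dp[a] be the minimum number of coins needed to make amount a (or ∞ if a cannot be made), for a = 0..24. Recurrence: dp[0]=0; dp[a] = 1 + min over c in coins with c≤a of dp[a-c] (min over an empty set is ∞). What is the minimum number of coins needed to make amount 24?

3

 a  0  1  2  3  4  5  6  7  8  9 10 11 12 13 14 15 16 17 18 19 20 21 22 23 24
dp  0  -  -  -  1  -  1  -  2  1  2  -  2  2  3  2  3  3  2  3  4  3  3  4  3
(- denotes ∞ / unreachable)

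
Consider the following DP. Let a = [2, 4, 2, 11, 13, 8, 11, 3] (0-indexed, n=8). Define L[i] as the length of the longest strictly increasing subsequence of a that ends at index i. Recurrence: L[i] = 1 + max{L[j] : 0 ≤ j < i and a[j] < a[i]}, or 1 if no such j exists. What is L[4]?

   i    0    1    2    3    4    5    6    7
a[i]    2    4    2   11   13    8   11    3
L[i]    1    2    1    3    4    3    4    2

4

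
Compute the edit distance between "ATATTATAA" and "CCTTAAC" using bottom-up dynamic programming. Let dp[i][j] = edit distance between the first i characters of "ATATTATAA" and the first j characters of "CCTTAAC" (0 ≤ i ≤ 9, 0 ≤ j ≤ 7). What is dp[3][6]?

4

   ''  C  C  T  T  A  A  C
''  0  1  2  3  4  5  6  7
 A  1  1  2  3  4  4  5  6
 T  2  2  2  2  3  4  5  6
 A  3  3  3  3  3  3  4  5
 T  4  4  4  3  3  4  4  5
 T  5  5  5  4  3  4  5  5
 A  6  6  6  5  4  3  4  5
 T  7  7  7  6  5  4  4  5
 A  8  8  8  7  6  5  4  5
 A  9  9  9  8  7  6  5  5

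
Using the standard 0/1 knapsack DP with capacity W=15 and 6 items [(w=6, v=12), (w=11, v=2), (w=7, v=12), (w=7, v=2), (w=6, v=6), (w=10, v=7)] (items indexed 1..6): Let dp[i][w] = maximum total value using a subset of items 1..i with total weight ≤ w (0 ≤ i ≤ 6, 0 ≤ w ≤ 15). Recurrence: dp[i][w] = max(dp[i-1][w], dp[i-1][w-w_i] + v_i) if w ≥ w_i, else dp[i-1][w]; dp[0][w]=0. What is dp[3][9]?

i\w   0   1   2   3   4   5   6   7   8   9  10  11  12  13  14  15
  0   0   0   0   0   0   0   0   0   0   0   0   0   0   0   0   0
  1   0   0   0   0   0   0  12  12  12  12  12  12  12  12  12  12
  2   0   0   0   0   0   0  12  12  12  12  12  12  12  12  12  12
  3   0   0   0   0   0   0  12  12  12  12  12  12  12  24  24  24
  4   0   0   0   0   0   0  12  12  12  12  12  12  12  24  24  24
  5   0   0   0   0   0   0  12  12  12  12  12  12  18  24  24  24
  6   0   0   0   0   0   0  12  12  12  12  12  12  18  24  24  24

12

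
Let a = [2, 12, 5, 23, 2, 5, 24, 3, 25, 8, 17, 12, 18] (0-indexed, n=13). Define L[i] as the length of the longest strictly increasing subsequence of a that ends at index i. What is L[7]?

2

   i    0    1    2    3    4    5    6    7    8    9   10   11   12
a[i]    2   12    5   23    2    5   24    3   25    8   17   12   18
L[i]    1    2    2    3    1    2    4    2    5    3    4    4    5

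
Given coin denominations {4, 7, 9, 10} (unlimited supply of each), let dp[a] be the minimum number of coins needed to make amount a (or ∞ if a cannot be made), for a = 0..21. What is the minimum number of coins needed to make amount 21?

 a  0  1  2  3  4  5  6  7  8  9 10 11 12 13 14 15 16 17 18 19 20 21
dp  0  -  -  -  1  -  -  1  2  1  1  2  3  2  2  3  2  2  2  2  2  3
(- denotes ∞ / unreachable)

3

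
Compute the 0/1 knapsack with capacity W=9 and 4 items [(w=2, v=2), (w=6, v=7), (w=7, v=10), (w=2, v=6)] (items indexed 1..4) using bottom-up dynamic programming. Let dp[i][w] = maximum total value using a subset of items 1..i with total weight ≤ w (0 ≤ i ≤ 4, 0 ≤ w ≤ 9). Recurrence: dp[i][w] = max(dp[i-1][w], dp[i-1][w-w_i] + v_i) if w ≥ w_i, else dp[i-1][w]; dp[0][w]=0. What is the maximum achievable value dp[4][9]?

i\w   0   1   2   3   4   5   6   7   8   9
  0   0   0   0   0   0   0   0   0   0   0
  1   0   0   2   2   2   2   2   2   2   2
  2   0   0   2   2   2   2   7   7   9   9
  3   0   0   2   2   2   2   7  10  10  12
  4   0   0   6   6   8   8   8  10  13  16

16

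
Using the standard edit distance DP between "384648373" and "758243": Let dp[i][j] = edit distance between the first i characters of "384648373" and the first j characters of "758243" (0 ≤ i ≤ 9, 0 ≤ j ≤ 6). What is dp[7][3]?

   ''  7  5  8  2  4  3
''  0  1  2  3  4  5  6
 3  1  1  2  3  4  5  5
 8  2  2  2  2  3  4  5
 4  3  3  3  3  3  3  4
 6  4  4  4  4  4  4  4
 4  5  5  5  5  5  4  5
 8  6  6  6  5  6  5  5
 3  7  7  7  6  6  6  5
 7  8  7  8  7  7  7  6
 3  9  8  8  8  8  8  7

6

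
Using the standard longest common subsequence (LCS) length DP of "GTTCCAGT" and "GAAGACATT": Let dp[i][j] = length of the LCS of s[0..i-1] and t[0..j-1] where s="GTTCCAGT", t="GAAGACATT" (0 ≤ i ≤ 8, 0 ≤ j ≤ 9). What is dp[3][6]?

   ''  G  A  A  G  A  C  A  T  T
''  0  0  0  0  0  0  0  0  0  0
 G  0  1  1  1  1  1  1  1  1  1
 T  0  1  1  1  1  1  1  1  2  2
 T  0  1  1  1  1  1  1  1  2  3
 C  0  1  1  1  1  1  2  2  2  3
 C  0  1  1  1  1  1  2  2  2  3
 A  0  1  2  2  2  2  2  3  3  3
 G  0  1  2  2  3  3  3  3  3  3
 T  0  1  2  2  3  3  3  3  4  4

1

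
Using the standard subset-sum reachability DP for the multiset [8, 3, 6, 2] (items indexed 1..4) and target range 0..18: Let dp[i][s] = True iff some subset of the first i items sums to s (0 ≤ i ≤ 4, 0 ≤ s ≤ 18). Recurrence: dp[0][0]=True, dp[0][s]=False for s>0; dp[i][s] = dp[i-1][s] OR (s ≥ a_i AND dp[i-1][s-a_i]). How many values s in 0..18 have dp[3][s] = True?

8

i\s   0   1   2   3   4   5   6   7   8   9  10  11  12  13  14  15  16  17  18
  0   T   F   F   F   F   F   F   F   F   F   F   F   F   F   F   F   F   F   F
  1   T   F   F   F   F   F   F   F   T   F   F   F   F   F   F   F   F   F   F
  2   T   F   F   T   F   F   F   F   T   F   F   T   F   F   F   F   F   F   F
  3   T   F   F   T   F   F   T   F   T   T   F   T   F   F   T   F   F   T   F
  4   T   F   T   T   F   T   T   F   T   T   T   T   F   T   T   F   T   T   F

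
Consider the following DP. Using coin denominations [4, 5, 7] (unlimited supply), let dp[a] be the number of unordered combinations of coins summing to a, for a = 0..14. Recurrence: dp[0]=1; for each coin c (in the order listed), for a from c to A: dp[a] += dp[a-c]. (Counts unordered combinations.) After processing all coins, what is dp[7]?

after  coin     0     1     2     3     4     5     6     7     8     9    10    11    12    13    14
          4     1     0     0     0     1     0     0     0     1     0     0     0     1     0     0
          5     1     0     0     0     1     1     0     0     1     1     1     0     1     1     1
          7     1     0     0     0     1     1     0     1     1     1     1     1     2     1     2

1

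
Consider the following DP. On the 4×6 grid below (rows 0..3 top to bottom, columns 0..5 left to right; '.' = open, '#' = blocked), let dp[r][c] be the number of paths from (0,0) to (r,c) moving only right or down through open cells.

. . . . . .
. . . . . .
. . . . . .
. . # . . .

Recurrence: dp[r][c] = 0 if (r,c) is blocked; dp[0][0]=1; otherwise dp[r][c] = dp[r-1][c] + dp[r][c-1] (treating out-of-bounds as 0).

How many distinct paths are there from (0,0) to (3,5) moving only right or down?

46

r\c   0   1   2   3   4   5
  0   1   1   1   1   1   1
  1   1   2   3   4   5   6
  2   1   3   6  10  15  21
  3   1   4   0  10  25  46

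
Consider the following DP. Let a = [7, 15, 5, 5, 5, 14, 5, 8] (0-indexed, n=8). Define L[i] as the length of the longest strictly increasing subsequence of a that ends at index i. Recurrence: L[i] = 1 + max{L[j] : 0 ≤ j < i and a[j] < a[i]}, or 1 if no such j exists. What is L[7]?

2

   i    0    1    2    3    4    5    6    7
a[i]    7   15    5    5    5   14    5    8
L[i]    1    2    1    1    1    2    1    2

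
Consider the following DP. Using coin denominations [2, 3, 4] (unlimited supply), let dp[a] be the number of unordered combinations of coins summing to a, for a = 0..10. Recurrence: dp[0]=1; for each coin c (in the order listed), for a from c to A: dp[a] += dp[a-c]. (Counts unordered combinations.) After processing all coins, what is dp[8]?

4

after  coin     0     1     2     3     4     5     6     7     8     9    10
          2     1     0     1     0     1     0     1     0     1     0     1
          3     1     0     1     1     1     1     2     1     2     2     2
          4     1     0     1     1     2     1     3     2     4     3     5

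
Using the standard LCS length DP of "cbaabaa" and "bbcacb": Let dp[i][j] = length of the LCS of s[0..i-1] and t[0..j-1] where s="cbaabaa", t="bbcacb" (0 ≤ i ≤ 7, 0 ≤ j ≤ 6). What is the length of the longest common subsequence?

3

   ''  b  b  c  a  c  b
''  0  0  0  0  0  0  0
 c  0  0  0  1  1  1  1
 b  0  1  1  1  1  1  2
 a  0  1  1  1  2  2  2
 a  0  1  1  1  2  2  2
 b  0  1  2  2  2  2  3
 a  0  1  2  2  3  3  3
 a  0  1  2  2  3  3  3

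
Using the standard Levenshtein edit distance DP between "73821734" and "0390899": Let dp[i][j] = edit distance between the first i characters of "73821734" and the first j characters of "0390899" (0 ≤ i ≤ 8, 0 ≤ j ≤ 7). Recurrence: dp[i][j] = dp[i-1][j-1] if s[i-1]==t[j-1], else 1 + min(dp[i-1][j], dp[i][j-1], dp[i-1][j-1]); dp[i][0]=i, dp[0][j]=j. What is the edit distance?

   ''  0  3  9  0  8  9  9
''  0  1  2  3  4  5  6  7
 7  1  1  2  3  4  5  6  7
 3  2  2  1  2  3  4  5  6
 8  3  3  2  2  3  3  4  5
 2  4  4  3  3  3  4  4  5
 1  5  5  4  4  4  4  5  5
 7  6  6  5  5  5  5  5  6
 3  7  7  6  6  6  6  6  6
 4  8  8  7  7  7  7  7  7

7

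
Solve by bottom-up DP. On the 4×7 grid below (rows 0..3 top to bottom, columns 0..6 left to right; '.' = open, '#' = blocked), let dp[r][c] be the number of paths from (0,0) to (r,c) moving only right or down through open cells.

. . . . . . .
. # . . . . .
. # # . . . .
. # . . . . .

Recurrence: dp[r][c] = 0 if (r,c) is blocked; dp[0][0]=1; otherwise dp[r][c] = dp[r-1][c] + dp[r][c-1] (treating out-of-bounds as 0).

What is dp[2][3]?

r\c   0   1   2   3   4   5   6
  0   1   1   1   1   1   1   1
  1   1   0   1   2   3   4   5
  2   1   0   0   2   5   9  14
  3   1   0   0   2   7  16  30

2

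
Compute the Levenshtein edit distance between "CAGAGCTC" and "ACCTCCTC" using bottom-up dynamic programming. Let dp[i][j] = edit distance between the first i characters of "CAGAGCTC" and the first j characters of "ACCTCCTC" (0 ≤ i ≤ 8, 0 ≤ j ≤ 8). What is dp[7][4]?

   ''  A  C  C  T  C  C  T  C
''  0  1  2  3  4  5  6  7  8
 C  1  1  1  2  3  4  5  6  7
 A  2  1  2  2  3  4  5  6  7
 G  3  2  2  3  3  4  5  6  7
 A  4  3  3  3  4  4  5  6  7
 G  5  4  4  4  4  5  5  6  7
 C  6  5  4  4  5  4  5  6  6
 T  7  6  5  5  4  5  5  5  6
 C  8  7  6  5  5  4  5  6  5

4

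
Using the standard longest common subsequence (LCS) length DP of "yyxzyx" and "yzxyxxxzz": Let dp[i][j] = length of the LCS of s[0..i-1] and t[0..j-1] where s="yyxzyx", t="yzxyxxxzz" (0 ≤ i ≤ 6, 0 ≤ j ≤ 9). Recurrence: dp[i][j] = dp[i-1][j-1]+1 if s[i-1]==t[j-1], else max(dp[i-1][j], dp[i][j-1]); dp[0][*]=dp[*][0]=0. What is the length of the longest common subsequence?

   ''  y  z  x  y  x  x  x  z  z
''  0  0  0  0  0  0  0  0  0  0
 y  0  1  1  1  1  1  1  1  1  1
 y  0  1  1  1  2  2  2  2  2  2
 x  0  1  1  2  2  3  3  3  3  3
 z  0  1  2  2  2  3  3  3  4  4
 y  0  1  2  2  3  3  3  3  4  4
 x  0  1  2  3  3  4  4  4  4  4

4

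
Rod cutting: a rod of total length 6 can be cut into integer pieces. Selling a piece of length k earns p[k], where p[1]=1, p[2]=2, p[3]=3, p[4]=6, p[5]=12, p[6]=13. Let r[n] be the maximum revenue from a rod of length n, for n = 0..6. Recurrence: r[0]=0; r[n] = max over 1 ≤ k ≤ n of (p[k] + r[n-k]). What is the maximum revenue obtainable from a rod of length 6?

   n    0    1    2    3    4    5    6
r[n]    0    1    2    3    6   12   13

13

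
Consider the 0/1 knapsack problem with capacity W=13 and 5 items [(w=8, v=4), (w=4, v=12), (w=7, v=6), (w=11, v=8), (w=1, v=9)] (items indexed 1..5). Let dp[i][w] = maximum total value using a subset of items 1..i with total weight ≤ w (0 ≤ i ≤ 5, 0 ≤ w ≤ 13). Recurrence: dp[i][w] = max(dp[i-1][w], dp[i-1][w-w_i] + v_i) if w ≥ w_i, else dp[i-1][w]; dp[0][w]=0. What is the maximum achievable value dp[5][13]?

27

i\w   0   1   2   3   4   5   6   7   8   9  10  11  12  13
  0   0   0   0   0   0   0   0   0   0   0   0   0   0   0
  1   0   0   0   0   0   0   0   0   4   4   4   4   4   4
  2   0   0   0   0  12  12  12  12  12  12  12  12  16  16
  3   0   0   0   0  12  12  12  12  12  12  12  18  18  18
  4   0   0   0   0  12  12  12  12  12  12  12  18  18  18
  5   0   9   9   9  12  21  21  21  21  21  21  21  27  27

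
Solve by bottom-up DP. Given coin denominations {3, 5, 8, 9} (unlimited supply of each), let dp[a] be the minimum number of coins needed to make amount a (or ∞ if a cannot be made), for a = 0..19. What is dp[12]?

 a  0  1  2  3  4  5  6  7  8  9 10 11 12 13 14 15 16 17 18 19
dp  0  -  -  1  -  1  2  -  1  1  2  2  2  2  2  3  2  2  2  3
(- denotes ∞ / unreachable)

2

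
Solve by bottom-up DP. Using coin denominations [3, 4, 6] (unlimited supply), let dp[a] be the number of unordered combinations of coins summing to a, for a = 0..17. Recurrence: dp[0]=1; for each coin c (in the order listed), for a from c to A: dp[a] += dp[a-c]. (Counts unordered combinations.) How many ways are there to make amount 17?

after  coin     0     1     2     3     4     5     6     7     8     9    10    11    12    13    14    15    16    17
          3     1     0     0     1     0     0     1     0     0     1     0     0     1     0     0     1     0     0
          4     1     0     0     1     1     0     1     1     1     1     1     1     2     1     1     2     2     1
          6     1     0     0     1     1     0     2     1     1     2     2     1     4     2     2     4     4     2

2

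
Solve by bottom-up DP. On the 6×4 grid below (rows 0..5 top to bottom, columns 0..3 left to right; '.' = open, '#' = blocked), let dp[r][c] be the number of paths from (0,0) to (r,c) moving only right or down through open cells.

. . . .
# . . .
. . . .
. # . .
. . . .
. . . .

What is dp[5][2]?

3

r\c   0   1   2   3
  0   1   1   1   1
  1   0   1   2   3
  2   0   1   3   6
  3   0   0   3   9
  4   0   0   3  12
  5   0   0   3  15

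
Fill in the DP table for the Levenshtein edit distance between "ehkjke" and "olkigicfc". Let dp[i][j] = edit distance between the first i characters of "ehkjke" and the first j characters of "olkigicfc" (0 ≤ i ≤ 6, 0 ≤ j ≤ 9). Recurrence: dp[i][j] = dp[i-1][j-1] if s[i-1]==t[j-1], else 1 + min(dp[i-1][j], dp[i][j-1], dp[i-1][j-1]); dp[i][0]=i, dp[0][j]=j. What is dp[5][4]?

4

   ''  o  l  k  i  g  i  c  f  c
''  0  1  2  3  4  5  6  7  8  9
 e  1  1  2  3  4  5  6  7  8  9
 h  2  2  2  3  4  5  6  7  8  9
 k  3  3  3  2  3  4  5  6  7  8
 j  4  4  4  3  3  4  5  6  7  8
 k  5  5  5  4  4  4  5  6  7  8
 e  6  6  6  5  5  5  5  6  7  8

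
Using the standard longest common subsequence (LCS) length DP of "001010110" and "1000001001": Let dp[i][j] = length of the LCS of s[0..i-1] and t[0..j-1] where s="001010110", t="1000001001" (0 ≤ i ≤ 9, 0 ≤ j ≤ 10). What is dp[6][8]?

   ''  1  0  0  0  0  0  1  0  0  1
''  0  0  0  0  0  0  0  0  0  0  0
 0  0  0  1  1  1  1  1  1  1  1  1
 0  0  0  1  2  2  2  2  2  2  2  2
 1  0  1  1  2  2  2  2  3  3  3  3
 0  0  1  2  2  3  3  3  3  4  4  4
 1  0  1  2  2  3  3  3  4  4  4  5
 0  0  1  2  3  3  4  4  4  5  5  5
 1  0  1  2  3  3  4  4  5  5  5  6
 1  0  1  2  3  3  4  4  5  5  5  6
 0  0  1  2  3  4  4  5  5  6  6  6

5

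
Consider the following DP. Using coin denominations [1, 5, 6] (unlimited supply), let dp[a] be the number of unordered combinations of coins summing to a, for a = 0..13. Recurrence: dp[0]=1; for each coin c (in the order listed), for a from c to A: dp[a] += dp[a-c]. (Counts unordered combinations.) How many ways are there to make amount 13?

6

after  coin     0     1     2     3     4     5     6     7     8     9    10    11    12    13
          1     1     1     1     1     1     1     1     1     1     1     1     1     1     1
          5     1     1     1     1     1     2     2     2     2     2     3     3     3     3
          6     1     1     1     1     1     2     3     3     3     3     4     5     6     6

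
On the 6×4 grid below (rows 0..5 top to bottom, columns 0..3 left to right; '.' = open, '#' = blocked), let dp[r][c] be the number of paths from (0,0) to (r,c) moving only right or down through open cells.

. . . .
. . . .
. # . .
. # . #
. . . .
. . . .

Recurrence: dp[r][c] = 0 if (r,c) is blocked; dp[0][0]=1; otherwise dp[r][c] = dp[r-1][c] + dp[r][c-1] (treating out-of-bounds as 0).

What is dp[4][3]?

4

r\c   0   1   2   3
  0   1   1   1   1
  1   1   2   3   4
  2   1   0   3   7
  3   1   0   3   0
  4   1   1   4   4
  5   1   2   6  10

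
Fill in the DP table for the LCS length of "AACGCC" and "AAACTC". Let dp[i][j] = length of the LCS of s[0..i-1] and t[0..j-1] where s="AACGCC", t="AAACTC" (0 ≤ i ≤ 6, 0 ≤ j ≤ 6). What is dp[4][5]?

3

   ''  A  A  A  C  T  C
''  0  0  0  0  0  0  0
 A  0  1  1  1  1  1  1
 A  0  1  2  2  2  2  2
 C  0  1  2  2  3  3  3
 G  0  1  2  2  3  3  3
 C  0  1  2  2  3  3  4
 C  0  1  2  2  3  3  4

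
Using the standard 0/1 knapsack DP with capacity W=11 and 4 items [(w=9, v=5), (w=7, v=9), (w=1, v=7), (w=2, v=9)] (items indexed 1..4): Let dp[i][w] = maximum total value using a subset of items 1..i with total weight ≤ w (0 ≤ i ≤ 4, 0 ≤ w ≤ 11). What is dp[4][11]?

25

i\w   0   1   2   3   4   5   6   7   8   9  10  11
  0   0   0   0   0   0   0   0   0   0   0   0   0
  1   0   0   0   0   0   0   0   0   0   5   5   5
  2   0   0   0   0   0   0   0   9   9   9   9   9
  3   0   7   7   7   7   7   7   9  16  16  16  16
  4   0   7   9  16  16  16  16  16  16  18  25  25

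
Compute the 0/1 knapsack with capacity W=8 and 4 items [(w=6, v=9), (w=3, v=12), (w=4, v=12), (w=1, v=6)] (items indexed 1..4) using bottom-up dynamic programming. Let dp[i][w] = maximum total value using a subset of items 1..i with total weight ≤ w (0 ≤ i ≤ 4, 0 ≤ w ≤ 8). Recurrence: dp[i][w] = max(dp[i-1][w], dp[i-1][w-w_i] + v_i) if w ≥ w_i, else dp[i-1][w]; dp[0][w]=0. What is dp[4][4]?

i\w   0   1   2   3   4   5   6   7   8
  0   0   0   0   0   0   0   0   0   0
  1   0   0   0   0   0   0   9   9   9
  2   0   0   0  12  12  12  12  12  12
  3   0   0   0  12  12  12  12  24  24
  4   0   6   6  12  18  18  18  24  30

18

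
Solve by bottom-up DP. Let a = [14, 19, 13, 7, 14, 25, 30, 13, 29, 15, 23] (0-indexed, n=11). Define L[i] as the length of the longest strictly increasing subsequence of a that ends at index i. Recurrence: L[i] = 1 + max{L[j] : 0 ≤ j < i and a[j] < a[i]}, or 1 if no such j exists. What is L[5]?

   i    0    1    2    3    4    5    6    7    8    9   10
a[i]   14   19   13    7   14   25   30   13   29   15   23
L[i]    1    2    1    1    2    3    4    2    4    3    4

3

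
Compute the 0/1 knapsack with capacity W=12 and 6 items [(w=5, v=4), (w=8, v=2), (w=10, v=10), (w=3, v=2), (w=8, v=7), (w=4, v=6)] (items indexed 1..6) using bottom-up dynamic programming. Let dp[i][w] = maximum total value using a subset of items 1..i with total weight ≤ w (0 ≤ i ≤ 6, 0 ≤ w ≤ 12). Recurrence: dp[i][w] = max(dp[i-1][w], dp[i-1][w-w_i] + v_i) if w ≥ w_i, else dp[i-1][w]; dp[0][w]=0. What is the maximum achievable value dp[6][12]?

i\w   0   1   2   3   4   5   6   7   8   9  10  11  12
  0   0   0   0   0   0   0   0   0   0   0   0   0   0
  1   0   0   0   0   0   4   4   4   4   4   4   4   4
  2   0   0   0   0   0   4   4   4   4   4   4   4   4
  3   0   0   0   0   0   4   4   4   4   4  10  10  10
  4   0   0   0   2   2   4   4   4   6   6  10  10  10
  5   0   0   0   2   2   4   4   4   7   7  10  10  10
  6   0   0   0   2   6   6   6   8   8  10  10  10  13

13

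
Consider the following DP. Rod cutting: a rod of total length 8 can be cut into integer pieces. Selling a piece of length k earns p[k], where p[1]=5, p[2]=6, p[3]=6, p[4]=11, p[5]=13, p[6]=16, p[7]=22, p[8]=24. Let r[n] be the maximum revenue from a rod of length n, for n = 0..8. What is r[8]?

   n    0    1    2    3    4    5    6    7    8
r[n]    0    5   10   15   20   25   30   35   40

40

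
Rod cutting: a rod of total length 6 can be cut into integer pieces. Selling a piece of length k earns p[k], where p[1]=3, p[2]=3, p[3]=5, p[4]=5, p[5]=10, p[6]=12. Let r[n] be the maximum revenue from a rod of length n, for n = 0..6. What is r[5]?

   n    0    1    2    3    4    5    6
r[n]    0    3    6    9   12   15   18

15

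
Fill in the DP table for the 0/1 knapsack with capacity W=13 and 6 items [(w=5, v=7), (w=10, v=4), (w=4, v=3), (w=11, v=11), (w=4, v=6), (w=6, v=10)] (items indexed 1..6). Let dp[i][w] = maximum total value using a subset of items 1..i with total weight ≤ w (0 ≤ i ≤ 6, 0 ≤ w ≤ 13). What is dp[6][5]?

i\w   0   1   2   3   4   5   6   7   8   9  10  11  12  13
  0   0   0   0   0   0   0   0   0   0   0   0   0   0   0
  1   0   0   0   0   0   7   7   7   7   7   7   7   7   7
  2   0   0   0   0   0   7   7   7   7   7   7   7   7   7
  3   0   0   0   0   3   7   7   7   7  10  10  10  10  10
  4   0   0   0   0   3   7   7   7   7  10  10  11  11  11
  5   0   0   0   0   6   7   7   7   9  13  13  13  13  16
  6   0   0   0   0   6   7  10  10  10  13  16  17  17  17

7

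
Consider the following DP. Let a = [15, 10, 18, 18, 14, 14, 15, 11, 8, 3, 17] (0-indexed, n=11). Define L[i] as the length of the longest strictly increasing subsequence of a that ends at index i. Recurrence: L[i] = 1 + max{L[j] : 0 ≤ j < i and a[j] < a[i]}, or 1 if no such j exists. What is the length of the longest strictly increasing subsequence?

   i    0    1    2    3    4    5    6    7    8    9   10
a[i]   15   10   18   18   14   14   15   11    8    3   17
L[i]    1    1    2    2    2    2    3    2    1    1    4

4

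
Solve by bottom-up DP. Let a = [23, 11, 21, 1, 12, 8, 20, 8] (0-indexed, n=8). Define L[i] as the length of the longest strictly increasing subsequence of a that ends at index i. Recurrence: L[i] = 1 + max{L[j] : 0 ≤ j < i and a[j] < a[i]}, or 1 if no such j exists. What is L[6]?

3

   i    0    1    2    3    4    5    6    7
a[i]   23   11   21    1   12    8   20    8
L[i]    1    1    2    1    2    2    3    2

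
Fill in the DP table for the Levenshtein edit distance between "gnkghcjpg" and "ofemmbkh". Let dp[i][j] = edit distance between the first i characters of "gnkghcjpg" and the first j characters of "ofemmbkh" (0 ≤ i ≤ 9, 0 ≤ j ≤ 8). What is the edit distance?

9

   ''  o  f  e  m  m  b  k  h
''  0  1  2  3  4  5  6  7  8
 g  1  1  2  3  4  5  6  7  8
 n  2  2  2  3  4  5  6  7  8
 k  3  3  3  3  4  5  6  6  7
 g  4  4  4  4  4  5  6  7  7
 h  5  5  5  5  5  5  6  7  7
 c  6  6  6  6  6  6  6  7  8
 j  7  7  7  7  7  7  7  7  8
 p  8  8  8  8  8  8  8  8  8
 g  9  9  9  9  9  9  9  9  9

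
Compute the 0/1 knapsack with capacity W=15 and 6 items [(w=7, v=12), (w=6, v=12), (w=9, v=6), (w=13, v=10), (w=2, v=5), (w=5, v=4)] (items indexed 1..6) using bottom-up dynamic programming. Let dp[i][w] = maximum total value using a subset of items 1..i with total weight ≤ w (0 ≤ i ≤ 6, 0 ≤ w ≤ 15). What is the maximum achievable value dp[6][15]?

i\w   0   1   2   3   4   5   6   7   8   9  10  11  12  13  14  15
  0   0   0   0   0   0   0   0   0   0   0   0   0   0   0   0   0
  1   0   0   0   0   0   0   0  12  12  12  12  12  12  12  12  12
  2   0   0   0   0   0   0  12  12  12  12  12  12  12  24  24  24
  3   0   0   0   0   0   0  12  12  12  12  12  12  12  24  24  24
  4   0   0   0   0   0   0  12  12  12  12  12  12  12  24  24  24
  5   0   0   5   5   5   5  12  12  17  17  17  17  17  24  24  29
  6   0   0   5   5   5   5  12  12  17  17  17  17  17  24  24  29

29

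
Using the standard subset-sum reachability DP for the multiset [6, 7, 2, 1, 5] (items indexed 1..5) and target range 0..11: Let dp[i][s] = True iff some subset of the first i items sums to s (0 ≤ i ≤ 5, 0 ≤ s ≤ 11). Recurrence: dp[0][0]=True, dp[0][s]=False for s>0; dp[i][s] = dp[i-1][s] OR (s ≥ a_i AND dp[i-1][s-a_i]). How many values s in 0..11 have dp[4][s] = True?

9

i\s   0   1   2   3   4   5   6   7   8   9  10  11
  0   T   F   F   F   F   F   F   F   F   F   F   F
  1   T   F   F   F   F   F   T   F   F   F   F   F
  2   T   F   F   F   F   F   T   T   F   F   F   F
  3   T   F   T   F   F   F   T   T   T   T   F   F
  4   T   T   T   T   F   F   T   T   T   T   T   F
  5   T   T   T   T   F   T   T   T   T   T   T   T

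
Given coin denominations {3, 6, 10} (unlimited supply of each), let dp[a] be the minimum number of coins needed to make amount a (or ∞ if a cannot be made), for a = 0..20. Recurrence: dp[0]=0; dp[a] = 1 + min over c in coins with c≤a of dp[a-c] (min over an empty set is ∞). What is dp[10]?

1

 a  0  1  2  3  4  5  6  7  8  9 10 11 12 13 14 15 16 17 18 19 20
dp  0  -  -  1  -  -  1  -  -  2  1  -  2  2  -  3  2  -  3  3  2
(- denotes ∞ / unreachable)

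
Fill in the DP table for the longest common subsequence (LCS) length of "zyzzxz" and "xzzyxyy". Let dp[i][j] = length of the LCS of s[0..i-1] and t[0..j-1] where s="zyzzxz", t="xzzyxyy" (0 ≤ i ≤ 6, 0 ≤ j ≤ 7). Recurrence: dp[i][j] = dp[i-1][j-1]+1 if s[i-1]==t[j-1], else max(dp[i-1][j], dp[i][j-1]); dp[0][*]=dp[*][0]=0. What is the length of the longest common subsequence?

3

   ''  x  z  z  y  x  y  y
''  0  0  0  0  0  0  0  0
 z  0  0  1  1  1  1  1  1
 y  0  0  1  1  2  2  2  2
 z  0  0  1  2  2  2  2  2
 z  0  0  1  2  2  2  2  2
 x  0  1  1  2  2  3  3  3
 z  0  1  2  2  2  3  3  3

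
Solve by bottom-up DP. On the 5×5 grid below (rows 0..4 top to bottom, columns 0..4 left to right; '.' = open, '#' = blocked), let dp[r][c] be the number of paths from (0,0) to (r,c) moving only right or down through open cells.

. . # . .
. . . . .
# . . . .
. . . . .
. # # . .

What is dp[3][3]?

12

r\c   0   1   2   3   4
  0   1   1   0   0   0
  1   1   2   2   2   2
  2   0   2   4   6   8
  3   0   2   6  12  20
  4   0   0   0  12  32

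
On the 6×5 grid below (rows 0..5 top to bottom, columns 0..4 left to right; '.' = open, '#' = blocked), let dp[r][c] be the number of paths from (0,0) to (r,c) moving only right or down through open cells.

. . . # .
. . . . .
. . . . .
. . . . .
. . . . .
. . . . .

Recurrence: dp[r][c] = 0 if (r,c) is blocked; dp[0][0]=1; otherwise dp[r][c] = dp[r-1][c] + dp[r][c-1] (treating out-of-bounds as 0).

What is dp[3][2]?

10

r\c   0   1   2   3   4
  0   1   1   1   0   0
  1   1   2   3   3   3
  2   1   3   6   9  12
  3   1   4  10  19  31
  4   1   5  15  34  65
  5   1   6  21  55 120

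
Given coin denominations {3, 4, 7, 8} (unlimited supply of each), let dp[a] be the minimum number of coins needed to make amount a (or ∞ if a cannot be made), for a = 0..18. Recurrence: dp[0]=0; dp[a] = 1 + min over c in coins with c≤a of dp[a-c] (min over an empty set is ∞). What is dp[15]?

2

 a  0  1  2  3  4  5  6  7  8  9 10 11 12 13 14 15 16 17 18
dp  0  -  -  1  1  -  2  1  1  3  2  2  2  3  2  2  2  3  3
(- denotes ∞ / unreachable)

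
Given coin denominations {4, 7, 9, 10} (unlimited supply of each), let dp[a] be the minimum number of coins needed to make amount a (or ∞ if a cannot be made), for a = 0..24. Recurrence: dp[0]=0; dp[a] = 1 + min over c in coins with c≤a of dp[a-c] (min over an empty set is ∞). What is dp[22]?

 a  0  1  2  3  4  5  6  7  8  9 10 11 12 13 14 15 16 17 18 19 20 21 22 23 24
dp  0  -  -  -  1  -  -  1  2  1  1  2  3  2  2  3  2  2  2  2  2  3  3  3  3
(- denotes ∞ / unreachable)

3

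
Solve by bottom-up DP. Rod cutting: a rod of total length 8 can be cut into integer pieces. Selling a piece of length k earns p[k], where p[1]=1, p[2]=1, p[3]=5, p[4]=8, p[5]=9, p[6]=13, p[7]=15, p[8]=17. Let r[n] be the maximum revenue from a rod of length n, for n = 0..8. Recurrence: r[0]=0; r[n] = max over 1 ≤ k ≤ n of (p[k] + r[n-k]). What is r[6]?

13

   n    0    1    2    3    4    5    6    7    8
r[n]    0    1    2    5    8    9   13   15   17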